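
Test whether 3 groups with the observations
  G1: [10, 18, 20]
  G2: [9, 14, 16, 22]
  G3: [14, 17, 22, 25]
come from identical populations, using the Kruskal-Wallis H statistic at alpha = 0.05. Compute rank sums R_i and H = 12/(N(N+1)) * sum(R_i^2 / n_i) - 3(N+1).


Step 1: Combine all N = 11 observations and assign midranks.
sorted (value, group, rank): (9,G2,1), (10,G1,2), (14,G2,3.5), (14,G3,3.5), (16,G2,5), (17,G3,6), (18,G1,7), (20,G1,8), (22,G2,9.5), (22,G3,9.5), (25,G3,11)
Step 2: Sum ranks within each group.
R_1 = 17 (n_1 = 3)
R_2 = 19 (n_2 = 4)
R_3 = 30 (n_3 = 4)
Step 3: H = 12/(N(N+1)) * sum(R_i^2/n_i) - 3(N+1)
     = 12/(11*12) * (17^2/3 + 19^2/4 + 30^2/4) - 3*12
     = 0.090909 * 411.583 - 36
     = 1.416667.
Step 4: Ties present; correction factor C = 1 - 12/(11^3 - 11) = 0.990909. Corrected H = 1.416667 / 0.990909 = 1.429664.
Step 5: Under H0, H ~ chi^2(2); p-value = 0.489274.
Step 6: alpha = 0.05. fail to reject H0.

H = 1.4297, df = 2, p = 0.489274, fail to reject H0.


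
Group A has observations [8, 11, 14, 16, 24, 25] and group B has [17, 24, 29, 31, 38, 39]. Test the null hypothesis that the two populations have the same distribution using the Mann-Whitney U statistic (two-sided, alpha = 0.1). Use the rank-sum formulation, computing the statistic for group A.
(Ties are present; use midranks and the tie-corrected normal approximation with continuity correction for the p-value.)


Step 1: Combine and sort all 12 observations; assign midranks.
sorted (value, group): (8,X), (11,X), (14,X), (16,X), (17,Y), (24,X), (24,Y), (25,X), (29,Y), (31,Y), (38,Y), (39,Y)
ranks: 8->1, 11->2, 14->3, 16->4, 17->5, 24->6.5, 24->6.5, 25->8, 29->9, 31->10, 38->11, 39->12
Step 2: Rank sum for X: R1 = 1 + 2 + 3 + 4 + 6.5 + 8 = 24.5.
Step 3: U_X = R1 - n1(n1+1)/2 = 24.5 - 6*7/2 = 24.5 - 21 = 3.5.
       U_Y = n1*n2 - U_X = 36 - 3.5 = 32.5.
Step 4: Ties are present, so use the tie-corrected normal approximation (with continuity correction) for the p-value.
Step 5: p-value = 0.024722; compare to alpha = 0.1. reject H0.

U_X = 3.5, p = 0.024722, reject H0 at alpha = 0.1.


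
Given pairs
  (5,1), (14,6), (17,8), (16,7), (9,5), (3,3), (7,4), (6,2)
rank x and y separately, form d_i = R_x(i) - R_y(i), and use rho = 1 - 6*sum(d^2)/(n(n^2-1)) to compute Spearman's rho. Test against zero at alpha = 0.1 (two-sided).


Step 1: Rank x and y separately (midranks; no ties here).
rank(x): 5->2, 14->6, 17->8, 16->7, 9->5, 3->1, 7->4, 6->3
rank(y): 1->1, 6->6, 8->8, 7->7, 5->5, 3->3, 4->4, 2->2
Step 2: d_i = R_x(i) - R_y(i); compute d_i^2.
  (2-1)^2=1, (6-6)^2=0, (8-8)^2=0, (7-7)^2=0, (5-5)^2=0, (1-3)^2=4, (4-4)^2=0, (3-2)^2=1
sum(d^2) = 6.
Step 3: rho = 1 - 6*6 / (8*(8^2 - 1)) = 1 - 36/504 = 0.928571.
Step 4: Under H0, t = rho * sqrt((n-2)/(1-rho^2)) = 6.1283 ~ t(6).
Step 5: Two-sided p-value from the t-distribution with 6 df = 0.000863.
Step 6: alpha = 0.1. reject H0.

rho = 0.9286, p = 0.000863, reject H0 at alpha = 0.1.


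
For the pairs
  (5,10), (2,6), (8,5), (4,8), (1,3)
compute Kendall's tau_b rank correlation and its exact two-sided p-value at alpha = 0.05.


Step 1: Enumerate the 10 unordered pairs (i,j) with i<j and classify each by sign(x_j-x_i) * sign(y_j-y_i).
  (1,2):dx=-3,dy=-4->C; (1,3):dx=+3,dy=-5->D; (1,4):dx=-1,dy=-2->C; (1,5):dx=-4,dy=-7->C
  (2,3):dx=+6,dy=-1->D; (2,4):dx=+2,dy=+2->C; (2,5):dx=-1,dy=-3->C; (3,4):dx=-4,dy=+3->D
  (3,5):dx=-7,dy=-2->C; (4,5):dx=-3,dy=-5->C
Step 2: C = 7, D = 3, total pairs = 10.
Step 3: tau = (C - D)/(n(n-1)/2) = (7 - 3)/10 = 0.400000.
Step 4: Exact two-sided p-value (enumerate n! = 120 permutations of y under H0): p = 0.483333.
Step 5: alpha = 0.05. fail to reject H0.

tau_b = 0.4000 (C=7, D=3), p = 0.483333, fail to reject H0.


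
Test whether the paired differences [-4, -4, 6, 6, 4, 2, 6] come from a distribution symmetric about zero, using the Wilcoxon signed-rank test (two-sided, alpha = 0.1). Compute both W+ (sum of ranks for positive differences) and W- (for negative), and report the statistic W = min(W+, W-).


Step 1: Drop any zero differences (none here) and take |d_i|.
|d| = [4, 4, 6, 6, 4, 2, 6]
Step 2: Midrank |d_i| (ties get averaged ranks).
ranks: |4|->3, |4|->3, |6|->6, |6|->6, |4|->3, |2|->1, |6|->6
Step 3: Attach original signs; sum ranks with positive sign and with negative sign.
W+ = 6 + 6 + 3 + 1 + 6 = 22
W- = 3 + 3 = 6
(Check: W+ + W- = 28 should equal n(n+1)/2 = 28.)
Step 4: Test statistic W = min(W+, W-) = 6.
Step 5: Ties in |d|, so use the tie-corrected normal approximation.
        E[W] = n(n+1)/4 = 7*8/4 = 14.
        Tie groups: |d|=4 (t=3), |d|=6 (t=3); sum(t^3 - t) = 48.
        Var[W] = n(n+1)(2n+1)/24 - sum(t^3-t)/48 = 840/24 - 48/48 = 34.
        z = (W - E[W]) / sqrt(Var[W]) = (6 - 14) / 5.8310 = -1.3720.
        Two-sided p = 2*Phi(z) = 0.170067.
Step 6: alpha = 0.1. fail to reject H0.

W+ = 22, W- = 6, W = min = 6, p = 0.170067, fail to reject H0.


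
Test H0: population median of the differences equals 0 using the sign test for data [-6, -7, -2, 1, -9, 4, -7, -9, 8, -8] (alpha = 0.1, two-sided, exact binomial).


Step 1: Discard zero differences. Original n = 10; n_eff = number of nonzero differences = 10.
Nonzero differences (with sign): -6, -7, -2, +1, -9, +4, -7, -9, +8, -8
Step 2: Count signs: positive = 3, negative = 7.
Step 3: Under H0: P(positive) = 0.5, so the number of positives S ~ Bin(10, 0.5).
Step 4: Two-sided exact p-value = sum of Bin(10,0.5) probabilities at or below the observed probability = 0.343750.
Step 5: alpha = 0.1. fail to reject H0.

n_eff = 10, pos = 3, neg = 7, p = 0.343750, fail to reject H0.


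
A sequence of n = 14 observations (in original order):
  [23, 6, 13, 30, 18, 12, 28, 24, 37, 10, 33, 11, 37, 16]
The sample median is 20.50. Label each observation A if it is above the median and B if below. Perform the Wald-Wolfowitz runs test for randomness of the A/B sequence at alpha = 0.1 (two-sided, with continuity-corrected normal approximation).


Step 1: Compute median = 20.50; label A = above, B = below.
Labels in order: ABBABBAAABABAB  (n_A = 7, n_B = 7)
Step 2: Count runs R = 10.
Step 3: Under H0 (random ordering), E[R] = 2*n_A*n_B/(n_A+n_B) + 1 = 2*7*7/14 + 1 = 8.0000.
        Var[R] = 2*n_A*n_B*(2*n_A*n_B - n_A - n_B) / ((n_A+n_B)^2 * (n_A+n_B-1)) = 8232/2548 = 3.2308.
        SD[R] = 1.7974.
Step 4: Continuity-corrected z = (R - 0.5 - E[R]) / SD[R] = (10 - 0.5 - 8.0000) / 1.7974 = 0.8345.
Step 5: Two-sided p-value via normal approximation = 2*(1 - Phi(|z|)) = 0.403986.
Step 6: alpha = 0.1. fail to reject H0.

R = 10, z = 0.8345, p = 0.403986, fail to reject H0.


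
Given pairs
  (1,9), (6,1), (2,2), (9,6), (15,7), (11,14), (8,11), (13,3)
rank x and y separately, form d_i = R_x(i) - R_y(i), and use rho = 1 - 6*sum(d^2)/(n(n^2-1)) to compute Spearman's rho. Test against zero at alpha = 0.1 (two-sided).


Step 1: Rank x and y separately (midranks; no ties here).
rank(x): 1->1, 6->3, 2->2, 9->5, 15->8, 11->6, 8->4, 13->7
rank(y): 9->6, 1->1, 2->2, 6->4, 7->5, 14->8, 11->7, 3->3
Step 2: d_i = R_x(i) - R_y(i); compute d_i^2.
  (1-6)^2=25, (3-1)^2=4, (2-2)^2=0, (5-4)^2=1, (8-5)^2=9, (6-8)^2=4, (4-7)^2=9, (7-3)^2=16
sum(d^2) = 68.
Step 3: rho = 1 - 6*68 / (8*(8^2 - 1)) = 1 - 408/504 = 0.190476.
Step 4: Under H0, t = rho * sqrt((n-2)/(1-rho^2)) = 0.4753 ~ t(6).
Step 5: Two-sided p-value from the t-distribution with 6 df = 0.651401.
Step 6: alpha = 0.1. fail to reject H0.

rho = 0.1905, p = 0.651401, fail to reject H0 at alpha = 0.1.


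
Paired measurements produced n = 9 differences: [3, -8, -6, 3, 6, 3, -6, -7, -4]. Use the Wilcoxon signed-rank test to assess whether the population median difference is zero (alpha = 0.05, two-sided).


Step 1: Drop any zero differences (none here) and take |d_i|.
|d| = [3, 8, 6, 3, 6, 3, 6, 7, 4]
Step 2: Midrank |d_i| (ties get averaged ranks).
ranks: |3|->2, |8|->9, |6|->6, |3|->2, |6|->6, |3|->2, |6|->6, |7|->8, |4|->4
Step 3: Attach original signs; sum ranks with positive sign and with negative sign.
W+ = 2 + 2 + 6 + 2 = 12
W- = 9 + 6 + 6 + 8 + 4 = 33
(Check: W+ + W- = 45 should equal n(n+1)/2 = 45.)
Step 4: Test statistic W = min(W+, W-) = 12.
Step 5: Ties in |d|, so use the tie-corrected normal approximation.
        E[W] = n(n+1)/4 = 9*10/4 = 22.5.
        Tie groups: |d|=3 (t=3), |d|=6 (t=3); sum(t^3 - t) = 48.
        Var[W] = n(n+1)(2n+1)/24 - sum(t^3-t)/48 = 1710/24 - 48/48 = 70.25.
        z = (W - E[W]) / sqrt(Var[W]) = (12 - 22.5) / 8.3815 = -1.2528.
        Two-sided p = 2*Phi(z) = 0.210295.
Step 6: alpha = 0.05. fail to reject H0.

W+ = 12, W- = 33, W = min = 12, p = 0.210295, fail to reject H0.


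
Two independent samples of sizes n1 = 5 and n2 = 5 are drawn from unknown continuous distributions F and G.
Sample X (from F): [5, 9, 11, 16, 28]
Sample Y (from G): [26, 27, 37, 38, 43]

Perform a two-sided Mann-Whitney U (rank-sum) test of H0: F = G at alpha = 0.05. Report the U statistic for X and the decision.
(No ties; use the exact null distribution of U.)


Step 1: Combine and sort all 10 observations; assign midranks.
sorted (value, group): (5,X), (9,X), (11,X), (16,X), (26,Y), (27,Y), (28,X), (37,Y), (38,Y), (43,Y)
ranks: 5->1, 9->2, 11->3, 16->4, 26->5, 27->6, 28->7, 37->8, 38->9, 43->10
Step 2: Rank sum for X: R1 = 1 + 2 + 3 + 4 + 7 = 17.
Step 3: U_X = R1 - n1(n1+1)/2 = 17 - 5*6/2 = 17 - 15 = 2.
       U_Y = n1*n2 - U_X = 25 - 2 = 23.
Step 4: No ties, so the exact null distribution of U (based on enumerating the C(10,5) = 252 equally likely rank assignments) gives the two-sided p-value.
Step 5: p-value = 0.031746; compare to alpha = 0.05. reject H0.

U_X = 2, p = 0.031746, reject H0 at alpha = 0.05.


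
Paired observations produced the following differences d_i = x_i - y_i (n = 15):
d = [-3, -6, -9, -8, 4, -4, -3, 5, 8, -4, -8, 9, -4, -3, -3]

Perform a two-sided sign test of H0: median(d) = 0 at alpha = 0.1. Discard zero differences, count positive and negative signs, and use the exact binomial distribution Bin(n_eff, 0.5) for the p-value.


Step 1: Discard zero differences. Original n = 15; n_eff = number of nonzero differences = 15.
Nonzero differences (with sign): -3, -6, -9, -8, +4, -4, -3, +5, +8, -4, -8, +9, -4, -3, -3
Step 2: Count signs: positive = 4, negative = 11.
Step 3: Under H0: P(positive) = 0.5, so the number of positives S ~ Bin(15, 0.5).
Step 4: Two-sided exact p-value = sum of Bin(15,0.5) probabilities at or below the observed probability = 0.118469.
Step 5: alpha = 0.1. fail to reject H0.

n_eff = 15, pos = 4, neg = 11, p = 0.118469, fail to reject H0.


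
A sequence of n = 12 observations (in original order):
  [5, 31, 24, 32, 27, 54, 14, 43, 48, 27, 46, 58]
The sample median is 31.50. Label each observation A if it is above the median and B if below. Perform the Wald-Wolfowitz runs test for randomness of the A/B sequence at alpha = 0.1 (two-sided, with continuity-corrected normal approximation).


Step 1: Compute median = 31.50; label A = above, B = below.
Labels in order: BBBABABAABAA  (n_A = 6, n_B = 6)
Step 2: Count runs R = 8.
Step 3: Under H0 (random ordering), E[R] = 2*n_A*n_B/(n_A+n_B) + 1 = 2*6*6/12 + 1 = 7.0000.
        Var[R] = 2*n_A*n_B*(2*n_A*n_B - n_A - n_B) / ((n_A+n_B)^2 * (n_A+n_B-1)) = 4320/1584 = 2.7273.
        SD[R] = 1.6514.
Step 4: Continuity-corrected z = (R - 0.5 - E[R]) / SD[R] = (8 - 0.5 - 7.0000) / 1.6514 = 0.3028.
Step 5: Two-sided p-value via normal approximation = 2*(1 - Phi(|z|)) = 0.762069.
Step 6: alpha = 0.1. fail to reject H0.

R = 8, z = 0.3028, p = 0.762069, fail to reject H0.


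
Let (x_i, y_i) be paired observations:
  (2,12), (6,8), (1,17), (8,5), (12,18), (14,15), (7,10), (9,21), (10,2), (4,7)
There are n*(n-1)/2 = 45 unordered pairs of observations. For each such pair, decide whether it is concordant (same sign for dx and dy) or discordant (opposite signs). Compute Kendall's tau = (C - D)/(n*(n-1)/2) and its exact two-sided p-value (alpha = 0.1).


Step 1: Enumerate the 45 unordered pairs (i,j) with i<j and classify each by sign(x_j-x_i) * sign(y_j-y_i).
  (1,2):dx=+4,dy=-4->D; (1,3):dx=-1,dy=+5->D; (1,4):dx=+6,dy=-7->D; (1,5):dx=+10,dy=+6->C
  (1,6):dx=+12,dy=+3->C; (1,7):dx=+5,dy=-2->D; (1,8):dx=+7,dy=+9->C; (1,9):dx=+8,dy=-10->D
  (1,10):dx=+2,dy=-5->D; (2,3):dx=-5,dy=+9->D; (2,4):dx=+2,dy=-3->D; (2,5):dx=+6,dy=+10->C
  (2,6):dx=+8,dy=+7->C; (2,7):dx=+1,dy=+2->C; (2,8):dx=+3,dy=+13->C; (2,9):dx=+4,dy=-6->D
  (2,10):dx=-2,dy=-1->C; (3,4):dx=+7,dy=-12->D; (3,5):dx=+11,dy=+1->C; (3,6):dx=+13,dy=-2->D
  (3,7):dx=+6,dy=-7->D; (3,8):dx=+8,dy=+4->C; (3,9):dx=+9,dy=-15->D; (3,10):dx=+3,dy=-10->D
  (4,5):dx=+4,dy=+13->C; (4,6):dx=+6,dy=+10->C; (4,7):dx=-1,dy=+5->D; (4,8):dx=+1,dy=+16->C
  (4,9):dx=+2,dy=-3->D; (4,10):dx=-4,dy=+2->D; (5,6):dx=+2,dy=-3->D; (5,7):dx=-5,dy=-8->C
  (5,8):dx=-3,dy=+3->D; (5,9):dx=-2,dy=-16->C; (5,10):dx=-8,dy=-11->C; (6,7):dx=-7,dy=-5->C
  (6,8):dx=-5,dy=+6->D; (6,9):dx=-4,dy=-13->C; (6,10):dx=-10,dy=-8->C; (7,8):dx=+2,dy=+11->C
  (7,9):dx=+3,dy=-8->D; (7,10):dx=-3,dy=-3->C; (8,9):dx=+1,dy=-19->D; (8,10):dx=-5,dy=-14->C
  (9,10):dx=-6,dy=+5->D
Step 2: C = 22, D = 23, total pairs = 45.
Step 3: tau = (C - D)/(n(n-1)/2) = (22 - 23)/45 = -0.022222.
Step 4: Exact two-sided p-value (enumerate n! = 3628800 permutations of y under H0): p = 1.000000.
Step 5: alpha = 0.1. fail to reject H0.

tau_b = -0.0222 (C=22, D=23), p = 1.000000, fail to reject H0.


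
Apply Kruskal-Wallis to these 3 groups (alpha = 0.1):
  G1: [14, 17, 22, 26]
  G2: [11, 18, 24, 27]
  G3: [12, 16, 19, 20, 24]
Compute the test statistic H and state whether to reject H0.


Step 1: Combine all N = 13 observations and assign midranks.
sorted (value, group, rank): (11,G2,1), (12,G3,2), (14,G1,3), (16,G3,4), (17,G1,5), (18,G2,6), (19,G3,7), (20,G3,8), (22,G1,9), (24,G2,10.5), (24,G3,10.5), (26,G1,12), (27,G2,13)
Step 2: Sum ranks within each group.
R_1 = 29 (n_1 = 4)
R_2 = 30.5 (n_2 = 4)
R_3 = 31.5 (n_3 = 5)
Step 3: H = 12/(N(N+1)) * sum(R_i^2/n_i) - 3(N+1)
     = 12/(13*14) * (29^2/4 + 30.5^2/4 + 31.5^2/5) - 3*14
     = 0.065934 * 641.263 - 42
     = 0.281044.
Step 4: Ties present; correction factor C = 1 - 6/(13^3 - 13) = 0.997253. Corrected H = 0.281044 / 0.997253 = 0.281818.
Step 5: Under H0, H ~ chi^2(2); p-value = 0.868568.
Step 6: alpha = 0.1. fail to reject H0.

H = 0.2818, df = 2, p = 0.868568, fail to reject H0.


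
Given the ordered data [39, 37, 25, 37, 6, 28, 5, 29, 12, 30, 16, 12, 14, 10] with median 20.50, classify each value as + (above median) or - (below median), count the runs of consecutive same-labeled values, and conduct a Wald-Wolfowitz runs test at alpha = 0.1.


Step 1: Compute median = 20.50; label A = above, B = below.
Labels in order: AAAABABABABBBB  (n_A = 7, n_B = 7)
Step 2: Count runs R = 8.
Step 3: Under H0 (random ordering), E[R] = 2*n_A*n_B/(n_A+n_B) + 1 = 2*7*7/14 + 1 = 8.0000.
        Var[R] = 2*n_A*n_B*(2*n_A*n_B - n_A - n_B) / ((n_A+n_B)^2 * (n_A+n_B-1)) = 8232/2548 = 3.2308.
        SD[R] = 1.7974.
Step 4: R = E[R], so z = 0 with no continuity correction.
Step 5: Two-sided p-value via normal approximation = 2*(1 - Phi(|z|)) = 1.000000.
Step 6: alpha = 0.1. fail to reject H0.

R = 8, z = 0.0000, p = 1.000000, fail to reject H0.


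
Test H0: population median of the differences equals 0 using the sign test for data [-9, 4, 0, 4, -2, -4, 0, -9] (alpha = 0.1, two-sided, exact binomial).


Step 1: Discard zero differences. Original n = 8; n_eff = number of nonzero differences = 6.
Nonzero differences (with sign): -9, +4, +4, -2, -4, -9
Step 2: Count signs: positive = 2, negative = 4.
Step 3: Under H0: P(positive) = 0.5, so the number of positives S ~ Bin(6, 0.5).
Step 4: Two-sided exact p-value = sum of Bin(6,0.5) probabilities at or below the observed probability = 0.687500.
Step 5: alpha = 0.1. fail to reject H0.

n_eff = 6, pos = 2, neg = 4, p = 0.687500, fail to reject H0.


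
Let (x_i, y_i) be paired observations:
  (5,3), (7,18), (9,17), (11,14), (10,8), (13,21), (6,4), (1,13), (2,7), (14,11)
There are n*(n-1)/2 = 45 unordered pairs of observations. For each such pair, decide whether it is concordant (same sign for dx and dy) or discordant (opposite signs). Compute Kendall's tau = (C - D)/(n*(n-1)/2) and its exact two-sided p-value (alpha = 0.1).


Step 1: Enumerate the 45 unordered pairs (i,j) with i<j and classify each by sign(x_j-x_i) * sign(y_j-y_i).
  (1,2):dx=+2,dy=+15->C; (1,3):dx=+4,dy=+14->C; (1,4):dx=+6,dy=+11->C; (1,5):dx=+5,dy=+5->C
  (1,6):dx=+8,dy=+18->C; (1,7):dx=+1,dy=+1->C; (1,8):dx=-4,dy=+10->D; (1,9):dx=-3,dy=+4->D
  (1,10):dx=+9,dy=+8->C; (2,3):dx=+2,dy=-1->D; (2,4):dx=+4,dy=-4->D; (2,5):dx=+3,dy=-10->D
  (2,6):dx=+6,dy=+3->C; (2,7):dx=-1,dy=-14->C; (2,8):dx=-6,dy=-5->C; (2,9):dx=-5,dy=-11->C
  (2,10):dx=+7,dy=-7->D; (3,4):dx=+2,dy=-3->D; (3,5):dx=+1,dy=-9->D; (3,6):dx=+4,dy=+4->C
  (3,7):dx=-3,dy=-13->C; (3,8):dx=-8,dy=-4->C; (3,9):dx=-7,dy=-10->C; (3,10):dx=+5,dy=-6->D
  (4,5):dx=-1,dy=-6->C; (4,6):dx=+2,dy=+7->C; (4,7):dx=-5,dy=-10->C; (4,8):dx=-10,dy=-1->C
  (4,9):dx=-9,dy=-7->C; (4,10):dx=+3,dy=-3->D; (5,6):dx=+3,dy=+13->C; (5,7):dx=-4,dy=-4->C
  (5,8):dx=-9,dy=+5->D; (5,9):dx=-8,dy=-1->C; (5,10):dx=+4,dy=+3->C; (6,7):dx=-7,dy=-17->C
  (6,8):dx=-12,dy=-8->C; (6,9):dx=-11,dy=-14->C; (6,10):dx=+1,dy=-10->D; (7,8):dx=-5,dy=+9->D
  (7,9):dx=-4,dy=+3->D; (7,10):dx=+8,dy=+7->C; (8,9):dx=+1,dy=-6->D; (8,10):dx=+13,dy=-2->D
  (9,10):dx=+12,dy=+4->C
Step 2: C = 29, D = 16, total pairs = 45.
Step 3: tau = (C - D)/(n(n-1)/2) = (29 - 16)/45 = 0.288889.
Step 4: Exact two-sided p-value (enumerate n! = 3628800 permutations of y under H0): p = 0.291248.
Step 5: alpha = 0.1. fail to reject H0.

tau_b = 0.2889 (C=29, D=16), p = 0.291248, fail to reject H0.


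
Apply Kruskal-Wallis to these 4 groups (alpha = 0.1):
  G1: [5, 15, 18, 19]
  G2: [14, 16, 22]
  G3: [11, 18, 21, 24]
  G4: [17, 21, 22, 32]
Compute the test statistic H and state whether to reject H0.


Step 1: Combine all N = 15 observations and assign midranks.
sorted (value, group, rank): (5,G1,1), (11,G3,2), (14,G2,3), (15,G1,4), (16,G2,5), (17,G4,6), (18,G1,7.5), (18,G3,7.5), (19,G1,9), (21,G3,10.5), (21,G4,10.5), (22,G2,12.5), (22,G4,12.5), (24,G3,14), (32,G4,15)
Step 2: Sum ranks within each group.
R_1 = 21.5 (n_1 = 4)
R_2 = 20.5 (n_2 = 3)
R_3 = 34 (n_3 = 4)
R_4 = 44 (n_4 = 4)
Step 3: H = 12/(N(N+1)) * sum(R_i^2/n_i) - 3(N+1)
     = 12/(15*16) * (21.5^2/4 + 20.5^2/3 + 34^2/4 + 44^2/4) - 3*16
     = 0.050000 * 1028.65 - 48
     = 3.432292.
Step 4: Ties present; correction factor C = 1 - 18/(15^3 - 15) = 0.994643. Corrected H = 3.432292 / 0.994643 = 3.450778.
Step 5: Under H0, H ~ chi^2(3); p-value = 0.327202.
Step 6: alpha = 0.1. fail to reject H0.

H = 3.4508, df = 3, p = 0.327202, fail to reject H0.


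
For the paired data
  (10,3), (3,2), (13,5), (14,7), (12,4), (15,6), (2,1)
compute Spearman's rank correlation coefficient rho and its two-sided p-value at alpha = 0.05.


Step 1: Rank x and y separately (midranks; no ties here).
rank(x): 10->3, 3->2, 13->5, 14->6, 12->4, 15->7, 2->1
rank(y): 3->3, 2->2, 5->5, 7->7, 4->4, 6->6, 1->1
Step 2: d_i = R_x(i) - R_y(i); compute d_i^2.
  (3-3)^2=0, (2-2)^2=0, (5-5)^2=0, (6-7)^2=1, (4-4)^2=0, (7-6)^2=1, (1-1)^2=0
sum(d^2) = 2.
Step 3: rho = 1 - 6*2 / (7*(7^2 - 1)) = 1 - 12/336 = 0.964286.
Step 4: Under H0, t = rho * sqrt((n-2)/(1-rho^2)) = 8.1408 ~ t(5).
Step 5: Two-sided p-value from the t-distribution with 5 df = 0.000454.
Step 6: alpha = 0.05. reject H0.

rho = 0.9643, p = 0.000454, reject H0 at alpha = 0.05.


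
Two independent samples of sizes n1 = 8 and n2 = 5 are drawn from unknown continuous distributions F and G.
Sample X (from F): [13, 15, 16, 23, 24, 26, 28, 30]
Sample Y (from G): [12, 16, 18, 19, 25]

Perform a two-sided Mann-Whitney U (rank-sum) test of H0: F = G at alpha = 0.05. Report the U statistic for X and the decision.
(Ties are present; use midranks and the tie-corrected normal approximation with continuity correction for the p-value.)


Step 1: Combine and sort all 13 observations; assign midranks.
sorted (value, group): (12,Y), (13,X), (15,X), (16,X), (16,Y), (18,Y), (19,Y), (23,X), (24,X), (25,Y), (26,X), (28,X), (30,X)
ranks: 12->1, 13->2, 15->3, 16->4.5, 16->4.5, 18->6, 19->7, 23->8, 24->9, 25->10, 26->11, 28->12, 30->13
Step 2: Rank sum for X: R1 = 2 + 3 + 4.5 + 8 + 9 + 11 + 12 + 13 = 62.5.
Step 3: U_X = R1 - n1(n1+1)/2 = 62.5 - 8*9/2 = 62.5 - 36 = 26.5.
       U_Y = n1*n2 - U_X = 40 - 26.5 = 13.5.
Step 4: Ties are present, so use the tie-corrected normal approximation (with continuity correction) for the p-value.
Step 5: p-value = 0.379120; compare to alpha = 0.05. fail to reject H0.

U_X = 26.5, p = 0.379120, fail to reject H0 at alpha = 0.05.


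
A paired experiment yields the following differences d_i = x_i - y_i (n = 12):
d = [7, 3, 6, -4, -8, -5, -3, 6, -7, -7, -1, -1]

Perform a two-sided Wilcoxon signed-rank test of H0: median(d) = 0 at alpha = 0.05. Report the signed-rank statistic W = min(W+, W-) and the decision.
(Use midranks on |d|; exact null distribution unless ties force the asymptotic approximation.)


Step 1: Drop any zero differences (none here) and take |d_i|.
|d| = [7, 3, 6, 4, 8, 5, 3, 6, 7, 7, 1, 1]
Step 2: Midrank |d_i| (ties get averaged ranks).
ranks: |7|->10, |3|->3.5, |6|->7.5, |4|->5, |8|->12, |5|->6, |3|->3.5, |6|->7.5, |7|->10, |7|->10, |1|->1.5, |1|->1.5
Step 3: Attach original signs; sum ranks with positive sign and with negative sign.
W+ = 10 + 3.5 + 7.5 + 7.5 = 28.5
W- = 5 + 12 + 6 + 3.5 + 10 + 10 + 1.5 + 1.5 = 49.5
(Check: W+ + W- = 78 should equal n(n+1)/2 = 78.)
Step 4: Test statistic W = min(W+, W-) = 28.5.
Step 5: Ties in |d|, so use the tie-corrected normal approximation.
        E[W] = n(n+1)/4 = 12*13/4 = 39.
        Tie groups: |d|=1 (t=2), |d|=3 (t=2), |d|=6 (t=2), |d|=7 (t=3); sum(t^3 - t) = 42.
        Var[W] = n(n+1)(2n+1)/24 - sum(t^3-t)/48 = 3900/24 - 42/48 = 161.625.
        z = (W - E[W]) / sqrt(Var[W]) = (28.5 - 39) / 12.7132 = -0.8259.
        Two-sided p = 2*Phi(z) = 0.408853.
Step 6: alpha = 0.05. fail to reject H0.

W+ = 28.5, W- = 49.5, W = min = 28.5, p = 0.408853, fail to reject H0.


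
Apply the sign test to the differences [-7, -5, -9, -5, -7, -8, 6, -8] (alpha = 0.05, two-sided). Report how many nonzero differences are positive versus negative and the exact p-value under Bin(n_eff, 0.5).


Step 1: Discard zero differences. Original n = 8; n_eff = number of nonzero differences = 8.
Nonzero differences (with sign): -7, -5, -9, -5, -7, -8, +6, -8
Step 2: Count signs: positive = 1, negative = 7.
Step 3: Under H0: P(positive) = 0.5, so the number of positives S ~ Bin(8, 0.5).
Step 4: Two-sided exact p-value = sum of Bin(8,0.5) probabilities at or below the observed probability = 0.070312.
Step 5: alpha = 0.05. fail to reject H0.

n_eff = 8, pos = 1, neg = 7, p = 0.070312, fail to reject H0.


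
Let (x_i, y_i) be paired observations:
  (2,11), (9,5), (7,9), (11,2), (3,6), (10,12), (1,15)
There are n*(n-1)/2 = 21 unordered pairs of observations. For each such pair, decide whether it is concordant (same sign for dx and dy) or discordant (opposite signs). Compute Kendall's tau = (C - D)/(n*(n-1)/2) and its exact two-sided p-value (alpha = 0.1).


Step 1: Enumerate the 21 unordered pairs (i,j) with i<j and classify each by sign(x_j-x_i) * sign(y_j-y_i).
  (1,2):dx=+7,dy=-6->D; (1,3):dx=+5,dy=-2->D; (1,4):dx=+9,dy=-9->D; (1,5):dx=+1,dy=-5->D
  (1,6):dx=+8,dy=+1->C; (1,7):dx=-1,dy=+4->D; (2,3):dx=-2,dy=+4->D; (2,4):dx=+2,dy=-3->D
  (2,5):dx=-6,dy=+1->D; (2,6):dx=+1,dy=+7->C; (2,7):dx=-8,dy=+10->D; (3,4):dx=+4,dy=-7->D
  (3,5):dx=-4,dy=-3->C; (3,6):dx=+3,dy=+3->C; (3,7):dx=-6,dy=+6->D; (4,5):dx=-8,dy=+4->D
  (4,6):dx=-1,dy=+10->D; (4,7):dx=-10,dy=+13->D; (5,6):dx=+7,dy=+6->C; (5,7):dx=-2,dy=+9->D
  (6,7):dx=-9,dy=+3->D
Step 2: C = 5, D = 16, total pairs = 21.
Step 3: tau = (C - D)/(n(n-1)/2) = (5 - 16)/21 = -0.523810.
Step 4: Exact two-sided p-value (enumerate n! = 5040 permutations of y under H0): p = 0.136111.
Step 5: alpha = 0.1. fail to reject H0.

tau_b = -0.5238 (C=5, D=16), p = 0.136111, fail to reject H0.


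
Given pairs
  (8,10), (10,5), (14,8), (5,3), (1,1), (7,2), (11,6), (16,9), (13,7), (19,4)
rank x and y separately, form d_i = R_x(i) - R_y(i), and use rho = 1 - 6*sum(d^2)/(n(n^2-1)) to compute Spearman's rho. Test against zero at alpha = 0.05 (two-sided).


Step 1: Rank x and y separately (midranks; no ties here).
rank(x): 8->4, 10->5, 14->8, 5->2, 1->1, 7->3, 11->6, 16->9, 13->7, 19->10
rank(y): 10->10, 5->5, 8->8, 3->3, 1->1, 2->2, 6->6, 9->9, 7->7, 4->4
Step 2: d_i = R_x(i) - R_y(i); compute d_i^2.
  (4-10)^2=36, (5-5)^2=0, (8-8)^2=0, (2-3)^2=1, (1-1)^2=0, (3-2)^2=1, (6-6)^2=0, (9-9)^2=0, (7-7)^2=0, (10-4)^2=36
sum(d^2) = 74.
Step 3: rho = 1 - 6*74 / (10*(10^2 - 1)) = 1 - 444/990 = 0.551515.
Step 4: Under H0, t = rho * sqrt((n-2)/(1-rho^2)) = 1.8700 ~ t(8).
Step 5: Two-sided p-value from the t-distribution with 8 df = 0.098401.
Step 6: alpha = 0.05. fail to reject H0.

rho = 0.5515, p = 0.098401, fail to reject H0 at alpha = 0.05.


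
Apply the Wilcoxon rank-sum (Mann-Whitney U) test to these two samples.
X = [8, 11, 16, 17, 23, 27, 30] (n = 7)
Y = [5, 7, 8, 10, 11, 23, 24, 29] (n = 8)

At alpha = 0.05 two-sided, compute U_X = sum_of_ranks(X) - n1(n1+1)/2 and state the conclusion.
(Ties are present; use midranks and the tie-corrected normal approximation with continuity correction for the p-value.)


Step 1: Combine and sort all 15 observations; assign midranks.
sorted (value, group): (5,Y), (7,Y), (8,X), (8,Y), (10,Y), (11,X), (11,Y), (16,X), (17,X), (23,X), (23,Y), (24,Y), (27,X), (29,Y), (30,X)
ranks: 5->1, 7->2, 8->3.5, 8->3.5, 10->5, 11->6.5, 11->6.5, 16->8, 17->9, 23->10.5, 23->10.5, 24->12, 27->13, 29->14, 30->15
Step 2: Rank sum for X: R1 = 3.5 + 6.5 + 8 + 9 + 10.5 + 13 + 15 = 65.5.
Step 3: U_X = R1 - n1(n1+1)/2 = 65.5 - 7*8/2 = 65.5 - 28 = 37.5.
       U_Y = n1*n2 - U_X = 56 - 37.5 = 18.5.
Step 4: Ties are present, so use the tie-corrected normal approximation (with continuity correction) for the p-value.
Step 5: p-value = 0.296324; compare to alpha = 0.05. fail to reject H0.

U_X = 37.5, p = 0.296324, fail to reject H0 at alpha = 0.05.


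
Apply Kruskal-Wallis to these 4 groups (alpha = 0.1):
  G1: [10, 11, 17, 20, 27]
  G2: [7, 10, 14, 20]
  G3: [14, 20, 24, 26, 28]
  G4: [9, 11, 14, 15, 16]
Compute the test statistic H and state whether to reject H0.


Step 1: Combine all N = 19 observations and assign midranks.
sorted (value, group, rank): (7,G2,1), (9,G4,2), (10,G1,3.5), (10,G2,3.5), (11,G1,5.5), (11,G4,5.5), (14,G2,8), (14,G3,8), (14,G4,8), (15,G4,10), (16,G4,11), (17,G1,12), (20,G1,14), (20,G2,14), (20,G3,14), (24,G3,16), (26,G3,17), (27,G1,18), (28,G3,19)
Step 2: Sum ranks within each group.
R_1 = 53 (n_1 = 5)
R_2 = 26.5 (n_2 = 4)
R_3 = 74 (n_3 = 5)
R_4 = 36.5 (n_4 = 5)
Step 3: H = 12/(N(N+1)) * sum(R_i^2/n_i) - 3(N+1)
     = 12/(19*20) * (53^2/5 + 26.5^2/4 + 74^2/5 + 36.5^2/5) - 3*20
     = 0.031579 * 2099.01 - 60
     = 6.284605.
Step 4: Ties present; correction factor C = 1 - 60/(19^3 - 19) = 0.991228. Corrected H = 6.284605 / 0.991228 = 6.340221.
Step 5: Under H0, H ~ chi^2(3); p-value = 0.096181.
Step 6: alpha = 0.1. reject H0.

H = 6.3402, df = 3, p = 0.096181, reject H0.


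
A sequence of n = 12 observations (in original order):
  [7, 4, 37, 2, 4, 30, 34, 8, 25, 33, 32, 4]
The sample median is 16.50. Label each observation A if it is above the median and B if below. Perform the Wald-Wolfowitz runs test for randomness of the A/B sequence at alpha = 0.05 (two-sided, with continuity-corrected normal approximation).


Step 1: Compute median = 16.50; label A = above, B = below.
Labels in order: BBABBAABAAAB  (n_A = 6, n_B = 6)
Step 2: Count runs R = 7.
Step 3: Under H0 (random ordering), E[R] = 2*n_A*n_B/(n_A+n_B) + 1 = 2*6*6/12 + 1 = 7.0000.
        Var[R] = 2*n_A*n_B*(2*n_A*n_B - n_A - n_B) / ((n_A+n_B)^2 * (n_A+n_B-1)) = 4320/1584 = 2.7273.
        SD[R] = 1.6514.
Step 4: R = E[R], so z = 0 with no continuity correction.
Step 5: Two-sided p-value via normal approximation = 2*(1 - Phi(|z|)) = 1.000000.
Step 6: alpha = 0.05. fail to reject H0.

R = 7, z = 0.0000, p = 1.000000, fail to reject H0.


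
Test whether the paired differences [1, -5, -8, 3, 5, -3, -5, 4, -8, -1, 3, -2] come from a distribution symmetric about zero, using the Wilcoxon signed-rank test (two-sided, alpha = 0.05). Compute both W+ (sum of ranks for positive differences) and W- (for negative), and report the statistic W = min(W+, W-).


Step 1: Drop any zero differences (none here) and take |d_i|.
|d| = [1, 5, 8, 3, 5, 3, 5, 4, 8, 1, 3, 2]
Step 2: Midrank |d_i| (ties get averaged ranks).
ranks: |1|->1.5, |5|->9, |8|->11.5, |3|->5, |5|->9, |3|->5, |5|->9, |4|->7, |8|->11.5, |1|->1.5, |3|->5, |2|->3
Step 3: Attach original signs; sum ranks with positive sign and with negative sign.
W+ = 1.5 + 5 + 9 + 7 + 5 = 27.5
W- = 9 + 11.5 + 5 + 9 + 11.5 + 1.5 + 3 = 50.5
(Check: W+ + W- = 78 should equal n(n+1)/2 = 78.)
Step 4: Test statistic W = min(W+, W-) = 27.5.
Step 5: Ties in |d|, so use the tie-corrected normal approximation.
        E[W] = n(n+1)/4 = 12*13/4 = 39.
        Tie groups: |d|=1 (t=2), |d|=3 (t=3), |d|=5 (t=3), |d|=8 (t=2); sum(t^3 - t) = 60.
        Var[W] = n(n+1)(2n+1)/24 - sum(t^3-t)/48 = 3900/24 - 60/48 = 161.25.
        z = (W - E[W]) / sqrt(Var[W]) = (27.5 - 39) / 12.6984 = -0.9056.
        Two-sided p = 2*Phi(z) = 0.365135.
Step 6: alpha = 0.05. fail to reject H0.

W+ = 27.5, W- = 50.5, W = min = 27.5, p = 0.365135, fail to reject H0.


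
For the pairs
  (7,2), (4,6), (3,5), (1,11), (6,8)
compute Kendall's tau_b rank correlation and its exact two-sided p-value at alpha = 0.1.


Step 1: Enumerate the 10 unordered pairs (i,j) with i<j and classify each by sign(x_j-x_i) * sign(y_j-y_i).
  (1,2):dx=-3,dy=+4->D; (1,3):dx=-4,dy=+3->D; (1,4):dx=-6,dy=+9->D; (1,5):dx=-1,dy=+6->D
  (2,3):dx=-1,dy=-1->C; (2,4):dx=-3,dy=+5->D; (2,5):dx=+2,dy=+2->C; (3,4):dx=-2,dy=+6->D
  (3,5):dx=+3,dy=+3->C; (4,5):dx=+5,dy=-3->D
Step 2: C = 3, D = 7, total pairs = 10.
Step 3: tau = (C - D)/(n(n-1)/2) = (3 - 7)/10 = -0.400000.
Step 4: Exact two-sided p-value (enumerate n! = 120 permutations of y under H0): p = 0.483333.
Step 5: alpha = 0.1. fail to reject H0.

tau_b = -0.4000 (C=3, D=7), p = 0.483333, fail to reject H0.


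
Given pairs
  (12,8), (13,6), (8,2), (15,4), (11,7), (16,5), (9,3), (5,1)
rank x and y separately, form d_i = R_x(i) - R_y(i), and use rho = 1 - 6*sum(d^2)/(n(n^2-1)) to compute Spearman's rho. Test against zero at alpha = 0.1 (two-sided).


Step 1: Rank x and y separately (midranks; no ties here).
rank(x): 12->5, 13->6, 8->2, 15->7, 11->4, 16->8, 9->3, 5->1
rank(y): 8->8, 6->6, 2->2, 4->4, 7->7, 5->5, 3->3, 1->1
Step 2: d_i = R_x(i) - R_y(i); compute d_i^2.
  (5-8)^2=9, (6-6)^2=0, (2-2)^2=0, (7-4)^2=9, (4-7)^2=9, (8-5)^2=9, (3-3)^2=0, (1-1)^2=0
sum(d^2) = 36.
Step 3: rho = 1 - 6*36 / (8*(8^2 - 1)) = 1 - 216/504 = 0.571429.
Step 4: Under H0, t = rho * sqrt((n-2)/(1-rho^2)) = 1.7056 ~ t(6).
Step 5: Two-sided p-value from the t-distribution with 6 df = 0.138960.
Step 6: alpha = 0.1. fail to reject H0.

rho = 0.5714, p = 0.138960, fail to reject H0 at alpha = 0.1.


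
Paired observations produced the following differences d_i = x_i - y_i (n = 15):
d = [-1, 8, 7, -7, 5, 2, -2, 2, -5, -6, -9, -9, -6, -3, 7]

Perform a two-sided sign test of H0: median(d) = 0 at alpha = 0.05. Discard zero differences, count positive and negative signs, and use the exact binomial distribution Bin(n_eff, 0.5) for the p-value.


Step 1: Discard zero differences. Original n = 15; n_eff = number of nonzero differences = 15.
Nonzero differences (with sign): -1, +8, +7, -7, +5, +2, -2, +2, -5, -6, -9, -9, -6, -3, +7
Step 2: Count signs: positive = 6, negative = 9.
Step 3: Under H0: P(positive) = 0.5, so the number of positives S ~ Bin(15, 0.5).
Step 4: Two-sided exact p-value = sum of Bin(15,0.5) probabilities at or below the observed probability = 0.607239.
Step 5: alpha = 0.05. fail to reject H0.

n_eff = 15, pos = 6, neg = 9, p = 0.607239, fail to reject H0.


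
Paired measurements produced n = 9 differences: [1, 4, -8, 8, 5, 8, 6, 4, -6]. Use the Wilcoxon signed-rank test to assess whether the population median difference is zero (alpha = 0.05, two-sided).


Step 1: Drop any zero differences (none here) and take |d_i|.
|d| = [1, 4, 8, 8, 5, 8, 6, 4, 6]
Step 2: Midrank |d_i| (ties get averaged ranks).
ranks: |1|->1, |4|->2.5, |8|->8, |8|->8, |5|->4, |8|->8, |6|->5.5, |4|->2.5, |6|->5.5
Step 3: Attach original signs; sum ranks with positive sign and with negative sign.
W+ = 1 + 2.5 + 8 + 4 + 8 + 5.5 + 2.5 = 31.5
W- = 8 + 5.5 = 13.5
(Check: W+ + W- = 45 should equal n(n+1)/2 = 45.)
Step 4: Test statistic W = min(W+, W-) = 13.5.
Step 5: Ties in |d|, so use the tie-corrected normal approximation.
        E[W] = n(n+1)/4 = 9*10/4 = 22.5.
        Tie groups: |d|=4 (t=2), |d|=6 (t=2), |d|=8 (t=3); sum(t^3 - t) = 36.
        Var[W] = n(n+1)(2n+1)/24 - sum(t^3-t)/48 = 1710/24 - 36/48 = 70.5.
        z = (W - E[W]) / sqrt(Var[W]) = (13.5 - 22.5) / 8.3964 = -1.0719.
        Two-sided p = 2*Phi(z) = 0.283772.
Step 6: alpha = 0.05. fail to reject H0.

W+ = 31.5, W- = 13.5, W = min = 13.5, p = 0.283772, fail to reject H0.


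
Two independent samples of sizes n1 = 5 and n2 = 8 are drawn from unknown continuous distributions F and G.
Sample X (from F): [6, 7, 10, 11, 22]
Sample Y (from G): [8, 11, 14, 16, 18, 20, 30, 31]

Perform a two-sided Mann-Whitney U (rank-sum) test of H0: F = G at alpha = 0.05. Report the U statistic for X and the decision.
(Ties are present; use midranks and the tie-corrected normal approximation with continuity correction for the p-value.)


Step 1: Combine and sort all 13 observations; assign midranks.
sorted (value, group): (6,X), (7,X), (8,Y), (10,X), (11,X), (11,Y), (14,Y), (16,Y), (18,Y), (20,Y), (22,X), (30,Y), (31,Y)
ranks: 6->1, 7->2, 8->3, 10->4, 11->5.5, 11->5.5, 14->7, 16->8, 18->9, 20->10, 22->11, 30->12, 31->13
Step 2: Rank sum for X: R1 = 1 + 2 + 4 + 5.5 + 11 = 23.5.
Step 3: U_X = R1 - n1(n1+1)/2 = 23.5 - 5*6/2 = 23.5 - 15 = 8.5.
       U_Y = n1*n2 - U_X = 40 - 8.5 = 31.5.
Step 4: Ties are present, so use the tie-corrected normal approximation (with continuity correction) for the p-value.
Step 5: p-value = 0.106864; compare to alpha = 0.05. fail to reject H0.

U_X = 8.5, p = 0.106864, fail to reject H0 at alpha = 0.05.


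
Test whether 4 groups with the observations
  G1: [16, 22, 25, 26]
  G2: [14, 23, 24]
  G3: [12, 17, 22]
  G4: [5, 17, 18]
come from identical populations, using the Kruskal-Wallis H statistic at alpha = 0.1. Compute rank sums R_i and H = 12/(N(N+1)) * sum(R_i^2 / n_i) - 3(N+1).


Step 1: Combine all N = 13 observations and assign midranks.
sorted (value, group, rank): (5,G4,1), (12,G3,2), (14,G2,3), (16,G1,4), (17,G3,5.5), (17,G4,5.5), (18,G4,7), (22,G1,8.5), (22,G3,8.5), (23,G2,10), (24,G2,11), (25,G1,12), (26,G1,13)
Step 2: Sum ranks within each group.
R_1 = 37.5 (n_1 = 4)
R_2 = 24 (n_2 = 3)
R_3 = 16 (n_3 = 3)
R_4 = 13.5 (n_4 = 3)
Step 3: H = 12/(N(N+1)) * sum(R_i^2/n_i) - 3(N+1)
     = 12/(13*14) * (37.5^2/4 + 24^2/3 + 16^2/3 + 13.5^2/3) - 3*14
     = 0.065934 * 689.646 - 42
     = 3.471154.
Step 4: Ties present; correction factor C = 1 - 12/(13^3 - 13) = 0.994505. Corrected H = 3.471154 / 0.994505 = 3.490331.
Step 5: Under H0, H ~ chi^2(3); p-value = 0.322018.
Step 6: alpha = 0.1. fail to reject H0.

H = 3.4903, df = 3, p = 0.322018, fail to reject H0.


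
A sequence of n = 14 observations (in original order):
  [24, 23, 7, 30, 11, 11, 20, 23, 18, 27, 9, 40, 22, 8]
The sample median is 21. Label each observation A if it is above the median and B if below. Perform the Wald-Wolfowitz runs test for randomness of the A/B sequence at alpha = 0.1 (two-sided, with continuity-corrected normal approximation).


Step 1: Compute median = 21; label A = above, B = below.
Labels in order: AABABBBABABAAB  (n_A = 7, n_B = 7)
Step 2: Count runs R = 10.
Step 3: Under H0 (random ordering), E[R] = 2*n_A*n_B/(n_A+n_B) + 1 = 2*7*7/14 + 1 = 8.0000.
        Var[R] = 2*n_A*n_B*(2*n_A*n_B - n_A - n_B) / ((n_A+n_B)^2 * (n_A+n_B-1)) = 8232/2548 = 3.2308.
        SD[R] = 1.7974.
Step 4: Continuity-corrected z = (R - 0.5 - E[R]) / SD[R] = (10 - 0.5 - 8.0000) / 1.7974 = 0.8345.
Step 5: Two-sided p-value via normal approximation = 2*(1 - Phi(|z|)) = 0.403986.
Step 6: alpha = 0.1. fail to reject H0.

R = 10, z = 0.8345, p = 0.403986, fail to reject H0.


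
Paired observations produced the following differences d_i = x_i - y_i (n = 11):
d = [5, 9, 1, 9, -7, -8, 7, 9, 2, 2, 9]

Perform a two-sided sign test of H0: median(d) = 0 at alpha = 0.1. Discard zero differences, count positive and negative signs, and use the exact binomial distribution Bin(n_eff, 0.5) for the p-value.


Step 1: Discard zero differences. Original n = 11; n_eff = number of nonzero differences = 11.
Nonzero differences (with sign): +5, +9, +1, +9, -7, -8, +7, +9, +2, +2, +9
Step 2: Count signs: positive = 9, negative = 2.
Step 3: Under H0: P(positive) = 0.5, so the number of positives S ~ Bin(11, 0.5).
Step 4: Two-sided exact p-value = sum of Bin(11,0.5) probabilities at or below the observed probability = 0.065430.
Step 5: alpha = 0.1. reject H0.

n_eff = 11, pos = 9, neg = 2, p = 0.065430, reject H0.


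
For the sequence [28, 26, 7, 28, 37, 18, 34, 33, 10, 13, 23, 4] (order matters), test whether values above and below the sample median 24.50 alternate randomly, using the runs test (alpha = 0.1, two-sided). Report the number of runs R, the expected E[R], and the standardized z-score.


Step 1: Compute median = 24.50; label A = above, B = below.
Labels in order: AABAABAABBBB  (n_A = 6, n_B = 6)
Step 2: Count runs R = 6.
Step 3: Under H0 (random ordering), E[R] = 2*n_A*n_B/(n_A+n_B) + 1 = 2*6*6/12 + 1 = 7.0000.
        Var[R] = 2*n_A*n_B*(2*n_A*n_B - n_A - n_B) / ((n_A+n_B)^2 * (n_A+n_B-1)) = 4320/1584 = 2.7273.
        SD[R] = 1.6514.
Step 4: Continuity-corrected z = (R + 0.5 - E[R]) / SD[R] = (6 + 0.5 - 7.0000) / 1.6514 = -0.3028.
Step 5: Two-sided p-value via normal approximation = 2*(1 - Phi(|z|)) = 0.762069.
Step 6: alpha = 0.1. fail to reject H0.

R = 6, z = -0.3028, p = 0.762069, fail to reject H0.


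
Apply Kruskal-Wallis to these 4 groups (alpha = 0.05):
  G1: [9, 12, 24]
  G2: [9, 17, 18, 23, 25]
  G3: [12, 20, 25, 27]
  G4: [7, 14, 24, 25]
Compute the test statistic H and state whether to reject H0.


Step 1: Combine all N = 16 observations and assign midranks.
sorted (value, group, rank): (7,G4,1), (9,G1,2.5), (9,G2,2.5), (12,G1,4.5), (12,G3,4.5), (14,G4,6), (17,G2,7), (18,G2,8), (20,G3,9), (23,G2,10), (24,G1,11.5), (24,G4,11.5), (25,G2,14), (25,G3,14), (25,G4,14), (27,G3,16)
Step 2: Sum ranks within each group.
R_1 = 18.5 (n_1 = 3)
R_2 = 41.5 (n_2 = 5)
R_3 = 43.5 (n_3 = 4)
R_4 = 32.5 (n_4 = 4)
Step 3: H = 12/(N(N+1)) * sum(R_i^2/n_i) - 3(N+1)
     = 12/(16*17) * (18.5^2/3 + 41.5^2/5 + 43.5^2/4 + 32.5^2/4) - 3*17
     = 0.044118 * 1195.66 - 51
     = 1.749632.
Step 4: Ties present; correction factor C = 1 - 42/(16^3 - 16) = 0.989706. Corrected H = 1.749632 / 0.989706 = 1.767831.
Step 5: Under H0, H ~ chi^2(3); p-value = 0.621960.
Step 6: alpha = 0.05. fail to reject H0.

H = 1.7678, df = 3, p = 0.621960, fail to reject H0.


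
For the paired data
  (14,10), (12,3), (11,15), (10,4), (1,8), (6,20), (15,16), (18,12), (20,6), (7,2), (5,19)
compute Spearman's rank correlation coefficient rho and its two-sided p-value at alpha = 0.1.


Step 1: Rank x and y separately (midranks; no ties here).
rank(x): 14->8, 12->7, 11->6, 10->5, 1->1, 6->3, 15->9, 18->10, 20->11, 7->4, 5->2
rank(y): 10->6, 3->2, 15->8, 4->3, 8->5, 20->11, 16->9, 12->7, 6->4, 2->1, 19->10
Step 2: d_i = R_x(i) - R_y(i); compute d_i^2.
  (8-6)^2=4, (7-2)^2=25, (6-8)^2=4, (5-3)^2=4, (1-5)^2=16, (3-11)^2=64, (9-9)^2=0, (10-7)^2=9, (11-4)^2=49, (4-1)^2=9, (2-10)^2=64
sum(d^2) = 248.
Step 3: rho = 1 - 6*248 / (11*(11^2 - 1)) = 1 - 1488/1320 = -0.127273.
Step 4: Under H0, t = rho * sqrt((n-2)/(1-rho^2)) = -0.3849 ~ t(9).
Step 5: Two-sided p-value from the t-distribution with 9 df = 0.709215.
Step 6: alpha = 0.1. fail to reject H0.

rho = -0.1273, p = 0.709215, fail to reject H0 at alpha = 0.1.


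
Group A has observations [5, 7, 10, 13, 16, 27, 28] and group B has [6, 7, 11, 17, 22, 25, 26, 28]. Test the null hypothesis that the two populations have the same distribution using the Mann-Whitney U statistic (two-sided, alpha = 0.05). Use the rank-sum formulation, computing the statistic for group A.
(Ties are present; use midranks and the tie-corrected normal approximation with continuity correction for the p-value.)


Step 1: Combine and sort all 15 observations; assign midranks.
sorted (value, group): (5,X), (6,Y), (7,X), (7,Y), (10,X), (11,Y), (13,X), (16,X), (17,Y), (22,Y), (25,Y), (26,Y), (27,X), (28,X), (28,Y)
ranks: 5->1, 6->2, 7->3.5, 7->3.5, 10->5, 11->6, 13->7, 16->8, 17->9, 22->10, 25->11, 26->12, 27->13, 28->14.5, 28->14.5
Step 2: Rank sum for X: R1 = 1 + 3.5 + 5 + 7 + 8 + 13 + 14.5 = 52.
Step 3: U_X = R1 - n1(n1+1)/2 = 52 - 7*8/2 = 52 - 28 = 24.
       U_Y = n1*n2 - U_X = 56 - 24 = 32.
Step 4: Ties are present, so use the tie-corrected normal approximation (with continuity correction) for the p-value.
Step 5: p-value = 0.684910; compare to alpha = 0.05. fail to reject H0.

U_X = 24, p = 0.684910, fail to reject H0 at alpha = 0.05.
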